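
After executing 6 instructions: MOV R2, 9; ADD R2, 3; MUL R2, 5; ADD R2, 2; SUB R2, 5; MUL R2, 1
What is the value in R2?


Register state trace:
  MOV R2, 9  → R2 = 9
  ADD R2, 3  → R2 = 9 + 3 = 12
  MUL R2, 5  → R2 = 12 * 5 = 60
  ADD R2, 2  → R2 = 60 + 2 = 62
  SUB R2, 5  → R2 = 62 - 5 = 57
  MUL R2, 1  → R2 = 57 * 1 = 57
Final: R2 = 57

57


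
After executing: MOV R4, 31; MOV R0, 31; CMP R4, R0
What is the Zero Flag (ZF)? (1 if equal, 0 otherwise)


Register state trace:
  MOV R4, 31  → R4 = 31
  MOV R0, 31  → R0 = 31
  CMP R4, R0  → computes 31 - 31 = 0
  Result is zero, so values are equal
ZF = 1

1


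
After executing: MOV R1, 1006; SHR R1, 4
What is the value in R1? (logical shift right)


Register state trace:
  MOV R1, 1006  → R1 = 1006
  SHR R1, 4  → R1 = 1006 >> 4 = 1006 // 2^4 = 62
Final: R1 = 62

62


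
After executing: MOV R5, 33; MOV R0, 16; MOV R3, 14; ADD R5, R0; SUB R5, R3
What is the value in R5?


Register state trace:
  MOV R5, 33  → R5 = 33
  MOV R0, 16  → R0 = 16
  MOV R3, 14  → R3 = 14
  ADD R5, R0  → R5 = 33 + 16 = 49
  SUB R5, R3  → R5 = 49 - 14 = 35
Final: R5 = 35

35


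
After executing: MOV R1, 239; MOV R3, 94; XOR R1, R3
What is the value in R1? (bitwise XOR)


Register state trace:
  MOV R1, 239  → R1 = 239 (0b11101111)
  MOV R3, 94  → R3 = 94 (0b01011110)
  XOR R1, R3  → R1 = 239 XOR 94 = 177 (0b10110001)
Final: R1 = 177

177


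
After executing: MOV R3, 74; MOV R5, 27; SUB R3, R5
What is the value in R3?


Register state trace:
  MOV R3, 74  → R3 = 74
  MOV R5, 27  → R5 = 27
  SUB R3, R5  → R3 = 74 - 27 = 47
Final: R3 = 47

47


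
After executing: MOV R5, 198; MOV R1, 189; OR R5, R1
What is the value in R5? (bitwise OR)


Register state trace:
  MOV R5, 198  → R5 = 198 (0b11000110)
  MOV R1, 189  → R1 = 189 (0b10111101)
  OR R5, R1   → R5 = 198 OR 189 = 255 (0b11111111)
Final: R5 = 255

255


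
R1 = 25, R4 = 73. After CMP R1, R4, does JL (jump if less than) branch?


Trace:
  R1 = 25, R4 = 73
  CMP R1, R4  → compares 25 vs 73
  JL checks: is 25 less than 73?
  25 < 73, so condition is true
Branch taken: Yes

Yes


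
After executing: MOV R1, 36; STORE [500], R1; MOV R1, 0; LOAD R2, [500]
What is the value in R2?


Register and memory trace:
  MOV R1, 36  → R1 = 36
  STORE [500], R1  → mem[500] = 36
  MOV R1, 0  → R1 = 0
  LOAD R2, [500]  → R2 = mem[500] = 36
Final: R2 = 36

36


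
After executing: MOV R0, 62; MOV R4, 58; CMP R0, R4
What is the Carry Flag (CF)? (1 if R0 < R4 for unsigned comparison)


Register state trace:
  MOV R0, 62  → R0 = 62
  MOV R4, 58  → R4 = 58
  CMP R0, R4  → unsigned 62 - 58: no borrow
  62 >= 58, so CF = 0
CF = 0

0


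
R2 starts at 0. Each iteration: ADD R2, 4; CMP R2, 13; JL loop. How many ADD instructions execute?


Loop trace (R2 starts at 0, target 13, step 4):
  ADD #1: R2 = 0 + 4 = 4  → 4 < 13, loop
  ADD #2: R2 = 4 + 4 = 8  → 8 < 13, loop
  ADD #3: R2 = 8 + 4 = 12  → 12 < 13, loop
  ADD #4: R2 = 12 + 4 = 16  → 16 >= 13, exit
Total ADD instructions: 4

4


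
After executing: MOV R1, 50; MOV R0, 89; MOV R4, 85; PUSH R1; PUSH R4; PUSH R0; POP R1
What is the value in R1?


Stack trace (top is rightmost):
  MOV R1, 50  → R1 = 50
  MOV R0, 89  → R0 = 89
  MOV R4, 85  → R4 = 85
  PUSH R1  → stack: [50]
  PUSH R4  → stack: [50, 85]
  PUSH R0  → stack: [50, 85, 89]
  POP R1  → R1 = 89, stack: [50, 85]
Final: R1 = 89

89


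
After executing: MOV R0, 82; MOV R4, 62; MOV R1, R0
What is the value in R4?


Register state trace:
  MOV R0, 82  → R0 = 82
  MOV R4, 62  → R4 = 62
  MOV R1, R0  → R1 = 82
Final: R4 = 62

62


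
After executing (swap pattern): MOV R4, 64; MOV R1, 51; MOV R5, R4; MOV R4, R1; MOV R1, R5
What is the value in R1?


Register state trace (swap pattern):
  MOV R4, 64  → R4 = 64
  MOV R1, 51  → R1 = 51
  MOV R5, R4  → R5 = 64  (save R4)
  MOV R4, R1  → R4 = 51  (R4 gets R1's value)
  MOV R1, R5  → R1 = 64  (R1 gets saved value)
Final: R1 = 64

64


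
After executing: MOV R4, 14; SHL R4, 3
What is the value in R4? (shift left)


Register state trace:
  MOV R4, 14  → R4 = 14
  SHL R4, 3  → R4 = 14 << 3 = 14 * 2^3 = 112
Final: R4 = 112

112


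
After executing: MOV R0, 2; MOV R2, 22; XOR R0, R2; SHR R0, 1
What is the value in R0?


Register state trace:
  MOV R0, 2  → R0 = 2 (0b00000010)
  MOV R2, 22  → R2 = 22 (0b00010110)
  XOR R0, R2  → R0 = 2 XOR 22 = 20 (0b00010100)
  SHR R0, 1  → R0 = 20 >> 1 = 10
Final: R0 = 10

10


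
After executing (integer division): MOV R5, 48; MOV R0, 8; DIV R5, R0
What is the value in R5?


Register state trace:
  MOV R5, 48  → R5 = 48
  MOV R0, 8  → R0 = 8
  DIV R5, R0  → R5 = 48 // 8 = 6
Final: R5 = 6

6


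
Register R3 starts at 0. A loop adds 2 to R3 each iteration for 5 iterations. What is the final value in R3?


Starting value: R3 = 0
  Iter 1: R3 = 0 + 2 = 2
  Iter 2: R3 = 2 + 2 = 4
  Iter 3: R3 = 4 + 2 = 6
  Iter 4: R3 = 6 + 2 = 8
  Iter 5: R3 = 8 + 2 = 10
Final: R3 = 10

10


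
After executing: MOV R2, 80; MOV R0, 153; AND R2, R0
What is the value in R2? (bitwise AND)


Register state trace:
  MOV R2, 80  → R2 = 80 (0b01010000)
  MOV R0, 153  → R0 = 153 (0b10011001)
  AND R2, R0  → R2 = 80 AND 153 = 16 (0b00010000)
Final: R2 = 16

16


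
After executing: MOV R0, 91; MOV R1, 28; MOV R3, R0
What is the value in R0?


Register state trace:
  MOV R0, 91  → R0 = 91
  MOV R1, 28  → R1 = 28
  MOV R3, R0  → R3 = 91
Final: R0 = 91

91


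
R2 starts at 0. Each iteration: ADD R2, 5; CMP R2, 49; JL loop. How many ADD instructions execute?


Loop trace (R2 starts at 0, target 49, step 5):
  ADD #1: R2 = 0 + 5 = 5  → 5 < 49, loop
  ADD #2: R2 = 5 + 5 = 10  → 10 < 49, loop
  ADD #3: R2 = 10 + 5 = 15  → 15 < 49, loop
  ADD #4: R2 = 15 + 5 = 20  → 20 < 49, loop
  ADD #5: R2 = 20 + 5 = 25  → 25 < 49, loop
  ADD #6: R2 = 25 + 5 = 30  → 30 < 49, loop
  ADD #7: R2 = 30 + 5 = 35  → 35 < 49, loop
  ADD #8: R2 = 35 + 5 = 40  → 40 < 49, loop
  ADD #9: R2 = 40 + 5 = 45  → 45 < 49, loop
  ADD #10: R2 = 45 + 5 = 50  → 50 >= 49, exit
Total ADD instructions: 10

10


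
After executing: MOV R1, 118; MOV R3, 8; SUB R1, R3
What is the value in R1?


Register state trace:
  MOV R1, 118  → R1 = 118
  MOV R3, 8  → R3 = 8
  SUB R1, R3  → R1 = 118 - 8 = 110
Final: R1 = 110

110


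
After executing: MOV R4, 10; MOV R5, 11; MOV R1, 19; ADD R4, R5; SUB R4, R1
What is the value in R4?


Register state trace:
  MOV R4, 10  → R4 = 10
  MOV R5, 11  → R5 = 11
  MOV R1, 19  → R1 = 19
  ADD R4, R5  → R4 = 10 + 11 = 21
  SUB R4, R1  → R4 = 21 - 19 = 2
Final: R4 = 2

2


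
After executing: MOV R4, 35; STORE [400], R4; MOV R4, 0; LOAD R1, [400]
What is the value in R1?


Register and memory trace:
  MOV R4, 35  → R4 = 35
  STORE [400], R4  → mem[400] = 35
  MOV R4, 0  → R4 = 0
  LOAD R1, [400]  → R1 = mem[400] = 35
Final: R1 = 35

35


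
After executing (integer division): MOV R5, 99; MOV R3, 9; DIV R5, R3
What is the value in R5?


Register state trace:
  MOV R5, 99  → R5 = 99
  MOV R3, 9  → R3 = 9
  DIV R5, R3  → R5 = 99 // 9 = 11
Final: R5 = 11

11


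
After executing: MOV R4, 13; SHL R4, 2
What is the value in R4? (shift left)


Register state trace:
  MOV R4, 13  → R4 = 13
  SHL R4, 2  → R4 = 13 << 2 = 13 * 2^2 = 52
Final: R4 = 52

52


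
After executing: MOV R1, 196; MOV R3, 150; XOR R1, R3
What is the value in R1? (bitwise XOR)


Register state trace:
  MOV R1, 196  → R1 = 196 (0b11000100)
  MOV R3, 150  → R3 = 150 (0b10010110)
  XOR R1, R3  → R1 = 196 XOR 150 = 82 (0b01010010)
Final: R1 = 82

82


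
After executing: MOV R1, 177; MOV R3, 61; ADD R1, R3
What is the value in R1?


Register state trace:
  MOV R1, 177  → R1 = 177
  MOV R3, 61  → R3 = 61
  ADD R1, R3  → R1 = 177 + 61 = 238
Final: R1 = 238

238


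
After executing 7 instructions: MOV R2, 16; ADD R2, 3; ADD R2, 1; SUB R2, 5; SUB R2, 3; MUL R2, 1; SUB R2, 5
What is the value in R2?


Register state trace:
  MOV R2, 16  → R2 = 16
  ADD R2, 3  → R2 = 16 + 3 = 19
  ADD R2, 1  → R2 = 19 + 1 = 20
  SUB R2, 5  → R2 = 20 - 5 = 15
  SUB R2, 3  → R2 = 15 - 3 = 12
  MUL R2, 1  → R2 = 12 * 1 = 12
  SUB R2, 5  → R2 = 12 - 5 = 7
Final: R2 = 7

7


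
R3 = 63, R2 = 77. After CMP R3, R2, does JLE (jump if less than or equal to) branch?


Trace:
  R3 = 63, R2 = 77
  CMP R3, R2  → compares 63 vs 77
  JLE checks: is 63 less than or equal to 77?
  63 < 77, so condition is true
Branch taken: Yes

Yes


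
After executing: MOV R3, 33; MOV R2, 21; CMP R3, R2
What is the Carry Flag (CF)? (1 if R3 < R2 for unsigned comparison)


Register state trace:
  MOV R3, 33  → R3 = 33
  MOV R2, 21  → R2 = 21
  CMP R3, R2  → unsigned 33 - 21: no borrow
  33 >= 21, so CF = 0
CF = 0

0


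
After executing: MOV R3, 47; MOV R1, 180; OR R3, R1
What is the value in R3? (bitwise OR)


Register state trace:
  MOV R3, 47  → R3 = 47 (0b00101111)
  MOV R1, 180  → R1 = 180 (0b10110100)
  OR R3, R1   → R3 = 47 OR 180 = 191 (0b10111111)
Final: R3 = 191

191


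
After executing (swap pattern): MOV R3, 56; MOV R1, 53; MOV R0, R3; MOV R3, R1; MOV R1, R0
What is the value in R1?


Register state trace (swap pattern):
  MOV R3, 56  → R3 = 56
  MOV R1, 53  → R1 = 53
  MOV R0, R3  → R0 = 56  (save R3)
  MOV R3, R1  → R3 = 53  (R3 gets R1's value)
  MOV R1, R0  → R1 = 56  (R1 gets saved value)
Final: R1 = 56

56


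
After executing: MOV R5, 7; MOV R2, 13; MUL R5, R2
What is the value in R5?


Register state trace:
  MOV R5, 7  → R5 = 7
  MOV R2, 13  → R2 = 13
  MUL R5, R2  → R5 = 7 * 13 = 91
Final: R5 = 91

91


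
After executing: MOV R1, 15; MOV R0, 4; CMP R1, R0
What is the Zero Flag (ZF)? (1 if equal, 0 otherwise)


Register state trace:
  MOV R1, 15  → R1 = 15
  MOV R0, 4  → R0 = 4
  CMP R1, R0  → computes 15 - 4 = 11
  Result is nonzero, so values are not equal
ZF = 0

0


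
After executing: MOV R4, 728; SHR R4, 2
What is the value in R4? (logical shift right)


Register state trace:
  MOV R4, 728  → R4 = 728
  SHR R4, 2  → R4 = 728 >> 2 = 728 // 2^2 = 182
Final: R4 = 182

182


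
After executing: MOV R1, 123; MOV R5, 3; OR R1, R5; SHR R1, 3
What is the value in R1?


Register state trace:
  MOV R1, 123  → R1 = 123 (0b01111011)
  MOV R5, 3  → R5 = 3 (0b00000011)
  OR R1, R5  → R1 = 123 OR 3 = 123 (0b01111011)
  SHR R1, 3  → R1 = 123 >> 3 = 15
Final: R1 = 15

15


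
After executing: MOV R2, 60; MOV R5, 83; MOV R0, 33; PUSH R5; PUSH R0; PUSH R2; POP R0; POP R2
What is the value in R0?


Stack trace (top is rightmost):
  MOV R2, 60  → R2 = 60
  MOV R5, 83  → R5 = 83
  MOV R0, 33  → R0 = 33
  PUSH R5  → stack: [83]
  PUSH R0  → stack: [83, 33]
  PUSH R2  → stack: [83, 33, 60]
  POP R0  → R0 = 60, stack: [83, 33]
  POP R2  → R2 = 33, stack: [83]
Final: R0 = 60

60


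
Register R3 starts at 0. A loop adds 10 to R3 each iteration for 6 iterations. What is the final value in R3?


Starting value: R3 = 0
  Iter 1: R3 = 0 + 10 = 10
  Iter 2: R3 = 10 + 10 = 20
  Iter 3: R3 = 20 + 10 = 30
  Iter 4: R3 = 30 + 10 = 40
  Iter 5: R3 = 40 + 10 = 50
  Iter 6: R3 = 50 + 10 = 60
Final: R3 = 60

60


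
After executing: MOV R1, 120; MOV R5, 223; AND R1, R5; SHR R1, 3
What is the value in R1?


Register state trace:
  MOV R1, 120  → R1 = 120 (0b01111000)
  MOV R5, 223  → R5 = 223 (0b11011111)
  AND R1, R5  → R1 = 120 AND 223 = 88 (0b01011000)
  SHR R1, 3  → R1 = 88 >> 3 = 11
Final: R1 = 11

11


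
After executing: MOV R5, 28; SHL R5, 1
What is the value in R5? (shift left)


Register state trace:
  MOV R5, 28  → R5 = 28
  SHL R5, 1  → R5 = 28 << 1 = 28 * 2^1 = 56
Final: R5 = 56

56


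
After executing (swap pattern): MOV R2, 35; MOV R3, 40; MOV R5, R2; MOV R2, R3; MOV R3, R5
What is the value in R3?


Register state trace (swap pattern):
  MOV R2, 35  → R2 = 35
  MOV R3, 40  → R3 = 40
  MOV R5, R2  → R5 = 35  (save R2)
  MOV R2, R3  → R2 = 40  (R2 gets R3's value)
  MOV R3, R5  → R3 = 35  (R3 gets saved value)
Final: R3 = 35

35


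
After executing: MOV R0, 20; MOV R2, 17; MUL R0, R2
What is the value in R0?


Register state trace:
  MOV R0, 20  → R0 = 20
  MOV R2, 17  → R2 = 17
  MUL R0, R2  → R0 = 20 * 17 = 340
Final: R0 = 340

340


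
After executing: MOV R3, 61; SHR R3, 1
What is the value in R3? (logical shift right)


Register state trace:
  MOV R3, 61  → R3 = 61
  SHR R3, 1  → R3 = 61 >> 1 = 61 // 2^1 = 30
Final: R3 = 30

30


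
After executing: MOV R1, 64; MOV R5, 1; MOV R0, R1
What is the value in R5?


Register state trace:
  MOV R1, 64  → R1 = 64
  MOV R5, 1  → R5 = 1
  MOV R0, R1  → R0 = 64
Final: R5 = 1

1


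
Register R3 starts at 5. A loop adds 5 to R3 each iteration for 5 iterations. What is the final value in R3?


Starting value: R3 = 5
  Iter 1: R3 = 5 + 5 = 10
  Iter 2: R3 = 10 + 5 = 15
  Iter 3: R3 = 15 + 5 = 20
  Iter 4: R3 = 20 + 5 = 25
  Iter 5: R3 = 25 + 5 = 30
Final: R3 = 30

30


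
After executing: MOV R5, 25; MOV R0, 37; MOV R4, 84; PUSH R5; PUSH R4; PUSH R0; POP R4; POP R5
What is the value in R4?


Stack trace (top is rightmost):
  MOV R5, 25  → R5 = 25
  MOV R0, 37  → R0 = 37
  MOV R4, 84  → R4 = 84
  PUSH R5  → stack: [25]
  PUSH R4  → stack: [25, 84]
  PUSH R0  → stack: [25, 84, 37]
  POP R4  → R4 = 37, stack: [25, 84]
  POP R5  → R5 = 84, stack: [25]
Final: R4 = 37

37


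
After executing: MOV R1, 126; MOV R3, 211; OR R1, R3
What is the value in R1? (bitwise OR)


Register state trace:
  MOV R1, 126  → R1 = 126 (0b01111110)
  MOV R3, 211  → R3 = 211 (0b11010011)
  OR R1, R3   → R1 = 126 OR 211 = 255 (0b11111111)
Final: R1 = 255

255


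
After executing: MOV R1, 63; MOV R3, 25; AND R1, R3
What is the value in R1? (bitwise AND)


Register state trace:
  MOV R1, 63  → R1 = 63 (0b00111111)
  MOV R3, 25  → R3 = 25 (0b00011001)
  AND R1, R3  → R1 = 63 AND 25 = 25 (0b00011001)
Final: R1 = 25

25


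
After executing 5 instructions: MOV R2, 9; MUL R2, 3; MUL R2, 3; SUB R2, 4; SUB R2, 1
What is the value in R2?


Register state trace:
  MOV R2, 9  → R2 = 9
  MUL R2, 3  → R2 = 9 * 3 = 27
  MUL R2, 3  → R2 = 27 * 3 = 81
  SUB R2, 4  → R2 = 81 - 4 = 77
  SUB R2, 1  → R2 = 77 - 1 = 76
Final: R2 = 76

76


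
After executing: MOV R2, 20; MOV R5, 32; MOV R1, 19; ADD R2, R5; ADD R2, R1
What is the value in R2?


Register state trace:
  MOV R2, 20  → R2 = 20
  MOV R5, 32  → R5 = 32
  MOV R1, 19  → R1 = 19
  ADD R2, R5  → R2 = 20 + 32 = 52
  ADD R2, R1  → R2 = 52 + 19 = 71
Final: R2 = 71

71


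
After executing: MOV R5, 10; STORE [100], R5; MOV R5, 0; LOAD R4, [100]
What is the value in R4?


Register and memory trace:
  MOV R5, 10  → R5 = 10
  STORE [100], R5  → mem[100] = 10
  MOV R5, 0  → R5 = 0
  LOAD R4, [100]  → R4 = mem[100] = 10
Final: R4 = 10

10


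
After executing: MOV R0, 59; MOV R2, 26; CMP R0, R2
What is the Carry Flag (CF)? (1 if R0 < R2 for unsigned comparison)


Register state trace:
  MOV R0, 59  → R0 = 59
  MOV R2, 26  → R2 = 26
  CMP R0, R2  → unsigned 59 - 26: no borrow
  59 >= 26, so CF = 0
CF = 0

0


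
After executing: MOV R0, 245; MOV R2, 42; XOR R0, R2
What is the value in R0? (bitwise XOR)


Register state trace:
  MOV R0, 245  → R0 = 245 (0b11110101)
  MOV R2, 42  → R2 = 42 (0b00101010)
  XOR R0, R2  → R0 = 245 XOR 42 = 223 (0b11011111)
Final: R0 = 223

223


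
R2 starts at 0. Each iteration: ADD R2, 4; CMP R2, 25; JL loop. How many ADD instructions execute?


Loop trace (R2 starts at 0, target 25, step 4):
  ADD #1: R2 = 0 + 4 = 4  → 4 < 25, loop
  ADD #2: R2 = 4 + 4 = 8  → 8 < 25, loop
  ADD #3: R2 = 8 + 4 = 12  → 12 < 25, loop
  ADD #4: R2 = 12 + 4 = 16  → 16 < 25, loop
  ADD #5: R2 = 16 + 4 = 20  → 20 < 25, loop
  ADD #6: R2 = 20 + 4 = 24  → 24 < 25, loop
  ADD #7: R2 = 24 + 4 = 28  → 28 >= 25, exit
Total ADD instructions: 7

7


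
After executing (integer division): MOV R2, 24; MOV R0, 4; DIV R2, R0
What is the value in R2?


Register state trace:
  MOV R2, 24  → R2 = 24
  MOV R0, 4  → R0 = 4
  DIV R2, R0  → R2 = 24 // 4 = 6
Final: R2 = 6

6


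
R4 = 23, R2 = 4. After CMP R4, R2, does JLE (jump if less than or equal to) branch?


Trace:
  R4 = 23, R2 = 4
  CMP R4, R2  → compares 23 vs 4
  JLE checks: is 23 less than or equal to 4?
  23 > 4, so condition is false
Branch taken: No

No


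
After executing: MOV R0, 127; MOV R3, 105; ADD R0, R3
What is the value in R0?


Register state trace:
  MOV R0, 127  → R0 = 127
  MOV R3, 105  → R3 = 105
  ADD R0, R3  → R0 = 127 + 105 = 232
Final: R0 = 232

232


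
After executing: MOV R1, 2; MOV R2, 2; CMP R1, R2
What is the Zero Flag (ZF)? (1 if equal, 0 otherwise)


Register state trace:
  MOV R1, 2  → R1 = 2
  MOV R2, 2  → R2 = 2
  CMP R1, R2  → computes 2 - 2 = 0
  Result is zero, so values are equal
ZF = 1

1


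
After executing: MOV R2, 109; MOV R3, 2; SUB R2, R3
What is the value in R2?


Register state trace:
  MOV R2, 109  → R2 = 109
  MOV R3, 2  → R3 = 2
  SUB R2, R3  → R2 = 109 - 2 = 107
Final: R2 = 107

107


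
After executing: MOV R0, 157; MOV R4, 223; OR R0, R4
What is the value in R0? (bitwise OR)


Register state trace:
  MOV R0, 157  → R0 = 157 (0b10011101)
  MOV R4, 223  → R4 = 223 (0b11011111)
  OR R0, R4   → R0 = 157 OR 223 = 223 (0b11011111)
Final: R0 = 223

223


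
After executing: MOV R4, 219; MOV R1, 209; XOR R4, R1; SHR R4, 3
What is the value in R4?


Register state trace:
  MOV R4, 219  → R4 = 219 (0b11011011)
  MOV R1, 209  → R1 = 209 (0b11010001)
  XOR R4, R1  → R4 = 219 XOR 209 = 10 (0b00001010)
  SHR R4, 3  → R4 = 10 >> 3 = 1
Final: R4 = 1

1


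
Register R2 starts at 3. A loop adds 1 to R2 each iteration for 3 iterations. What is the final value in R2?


Starting value: R2 = 3
  Iter 1: R2 = 3 + 1 = 4
  Iter 2: R2 = 4 + 1 = 5
  Iter 3: R2 = 5 + 1 = 6
Final: R2 = 6

6


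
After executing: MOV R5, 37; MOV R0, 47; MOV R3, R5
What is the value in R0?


Register state trace:
  MOV R5, 37  → R5 = 37
  MOV R0, 47  → R0 = 47
  MOV R3, R5  → R3 = 37
Final: R0 = 47

47


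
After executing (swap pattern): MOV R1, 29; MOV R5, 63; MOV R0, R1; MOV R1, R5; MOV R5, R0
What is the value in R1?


Register state trace (swap pattern):
  MOV R1, 29  → R1 = 29
  MOV R5, 63  → R5 = 63
  MOV R0, R1  → R0 = 29  (save R1)
  MOV R1, R5  → R1 = 63  (R1 gets R5's value)
  MOV R5, R0  → R5 = 29  (R5 gets saved value)
Final: R1 = 63

63


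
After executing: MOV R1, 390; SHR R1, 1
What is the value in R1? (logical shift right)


Register state trace:
  MOV R1, 390  → R1 = 390
  SHR R1, 1  → R1 = 390 >> 1 = 390 // 2^1 = 195
Final: R1 = 195

195


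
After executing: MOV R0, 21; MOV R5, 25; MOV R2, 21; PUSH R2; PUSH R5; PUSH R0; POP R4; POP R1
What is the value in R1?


Stack trace (top is rightmost):
  MOV R0, 21  → R0 = 21
  MOV R5, 25  → R5 = 25
  MOV R2, 21  → R2 = 21
  PUSH R2  → stack: [21]
  PUSH R5  → stack: [21, 25]
  PUSH R0  → stack: [21, 25, 21]
  POP R4  → R4 = 21, stack: [21, 25]
  POP R1  → R1 = 25, stack: [21]
Final: R1 = 25

25


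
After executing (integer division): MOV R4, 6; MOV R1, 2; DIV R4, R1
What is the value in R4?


Register state trace:
  MOV R4, 6  → R4 = 6
  MOV R1, 2  → R1 = 2
  DIV R4, R1  → R4 = 6 // 2 = 3
Final: R4 = 3

3


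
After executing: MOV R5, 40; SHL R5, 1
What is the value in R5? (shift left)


Register state trace:
  MOV R5, 40  → R5 = 40
  SHL R5, 1  → R5 = 40 << 1 = 40 * 2^1 = 80
Final: R5 = 80

80


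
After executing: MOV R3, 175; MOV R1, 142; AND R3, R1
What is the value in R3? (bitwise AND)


Register state trace:
  MOV R3, 175  → R3 = 175 (0b10101111)
  MOV R1, 142  → R1 = 142 (0b10001110)
  AND R3, R1  → R3 = 175 AND 142 = 142 (0b10001110)
Final: R3 = 142

142


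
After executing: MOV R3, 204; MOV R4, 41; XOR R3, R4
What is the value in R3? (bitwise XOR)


Register state trace:
  MOV R3, 204  → R3 = 204 (0b11001100)
  MOV R4, 41  → R4 = 41 (0b00101001)
  XOR R3, R4  → R3 = 204 XOR 41 = 229 (0b11100101)
Final: R3 = 229

229


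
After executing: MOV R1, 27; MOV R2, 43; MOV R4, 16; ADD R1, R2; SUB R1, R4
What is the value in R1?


Register state trace:
  MOV R1, 27  → R1 = 27
  MOV R2, 43  → R2 = 43
  MOV R4, 16  → R4 = 16
  ADD R1, R2  → R1 = 27 + 43 = 70
  SUB R1, R4  → R1 = 70 - 16 = 54
Final: R1 = 54

54


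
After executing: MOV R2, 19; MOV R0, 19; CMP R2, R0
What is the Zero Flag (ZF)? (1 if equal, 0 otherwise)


Register state trace:
  MOV R2, 19  → R2 = 19
  MOV R0, 19  → R0 = 19
  CMP R2, R0  → computes 19 - 19 = 0
  Result is zero, so values are equal
ZF = 1

1


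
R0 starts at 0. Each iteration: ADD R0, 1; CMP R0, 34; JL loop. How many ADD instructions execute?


Loop trace (R0 starts at 0, target 34, step 1):
  ADD #1: R0 = 0 + 1 = 1  → 1 < 34, loop
  ADD #2: R0 = 1 + 1 = 2  → 2 < 34, loop
  ADD #3: R0 = 2 + 1 = 3  → 3 < 34, loop
  ADD #4: R0 = 3 + 1 = 4  → 4 < 34, loop
  ADD #5: R0 = 4 + 1 = 5  → 5 < 34, loop
  ADD #6: R0 = 5 + 1 = 6  → 6 < 34, loop
  ADD #7: R0 = 6 + 1 = 7  → 7 < 34, loop
  ADD #8: R0 = 7 + 1 = 8  → 8 < 34, loop
  ADD #9: R0 = 8 + 1 = 9  → 9 < 34, loop
  ADD #10: R0 = 9 + 1 = 10  → 10 < 34, loop
  ADD #11: R0 = 10 + 1 = 11  → 11 < 34, loop
  ADD #12: R0 = 11 + 1 = 12  → 12 < 34, loop
  ADD #13: R0 = 12 + 1 = 13  → 13 < 34, loop
  ADD #14: R0 = 13 + 1 = 14  → 14 < 34, loop
  ADD #15: R0 = 14 + 1 = 15  → 15 < 34, loop
  ADD #16: R0 = 15 + 1 = 16  → 16 < 34, loop
  ADD #17: R0 = 16 + 1 = 17  → 17 < 34, loop
  ADD #18: R0 = 17 + 1 = 18  → 18 < 34, loop
  ADD #19: R0 = 18 + 1 = 19  → 19 < 34, loop
  ADD #20: R0 = 19 + 1 = 20  → 20 < 34, loop
  ADD #21: R0 = 20 + 1 = 21  → 21 < 34, loop
  ADD #22: R0 = 21 + 1 = 22  → 22 < 34, loop
  ADD #23: R0 = 22 + 1 = 23  → 23 < 34, loop
  ADD #24: R0 = 23 + 1 = 24  → 24 < 34, loop
  ADD #25: R0 = 24 + 1 = 25  → 25 < 34, loop
  ADD #26: R0 = 25 + 1 = 26  → 26 < 34, loop
  ADD #27: R0 = 26 + 1 = 27  → 27 < 34, loop
  ADD #28: R0 = 27 + 1 = 28  → 28 < 34, loop
  ADD #29: R0 = 28 + 1 = 29  → 29 < 34, loop
  ADD #30: R0 = 29 + 1 = 30  → 30 < 34, loop
  ADD #31: R0 = 30 + 1 = 31  → 31 < 34, loop
  ADD #32: R0 = 31 + 1 = 32  → 32 < 34, loop
  ADD #33: R0 = 32 + 1 = 33  → 33 < 34, loop
  ADD #34: R0 = 33 + 1 = 34  → 34 >= 34, exit
Total ADD instructions: 34

34


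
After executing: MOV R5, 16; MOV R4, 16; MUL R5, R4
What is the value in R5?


Register state trace:
  MOV R5, 16  → R5 = 16
  MOV R4, 16  → R4 = 16
  MUL R5, R4  → R5 = 16 * 16 = 256
Final: R5 = 256

256


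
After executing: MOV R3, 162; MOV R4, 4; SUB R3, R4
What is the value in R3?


Register state trace:
  MOV R3, 162  → R3 = 162
  MOV R4, 4  → R4 = 4
  SUB R3, R4  → R3 = 162 - 4 = 158
Final: R3 = 158

158


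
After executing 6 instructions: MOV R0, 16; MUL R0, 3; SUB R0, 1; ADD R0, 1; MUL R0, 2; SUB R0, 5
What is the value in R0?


Register state trace:
  MOV R0, 16  → R0 = 16
  MUL R0, 3  → R0 = 16 * 3 = 48
  SUB R0, 1  → R0 = 48 - 1 = 47
  ADD R0, 1  → R0 = 47 + 1 = 48
  MUL R0, 2  → R0 = 48 * 2 = 96
  SUB R0, 5  → R0 = 96 - 5 = 91
Final: R0 = 91

91


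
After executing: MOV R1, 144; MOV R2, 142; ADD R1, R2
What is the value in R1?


Register state trace:
  MOV R1, 144  → R1 = 144
  MOV R2, 142  → R2 = 142
  ADD R1, R2  → R1 = 144 + 142 = 286
Final: R1 = 286

286


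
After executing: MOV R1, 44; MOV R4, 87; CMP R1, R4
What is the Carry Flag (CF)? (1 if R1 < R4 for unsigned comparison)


Register state trace:
  MOV R1, 44  → R1 = 44
  MOV R4, 87  → R4 = 87
  CMP R1, R4  → unsigned 44 - 87: borrow occurs
  44 < 87, so CF = 1
CF = 1

1


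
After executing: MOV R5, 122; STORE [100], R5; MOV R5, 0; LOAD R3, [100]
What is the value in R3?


Register and memory trace:
  MOV R5, 122  → R5 = 122
  STORE [100], R5  → mem[100] = 122
  MOV R5, 0  → R5 = 0
  LOAD R3, [100]  → R3 = mem[100] = 122
Final: R3 = 122

122


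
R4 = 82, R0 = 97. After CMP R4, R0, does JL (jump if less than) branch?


Trace:
  R4 = 82, R0 = 97
  CMP R4, R0  → compares 82 vs 97
  JL checks: is 82 less than 97?
  82 < 97, so condition is true
Branch taken: Yes

Yes


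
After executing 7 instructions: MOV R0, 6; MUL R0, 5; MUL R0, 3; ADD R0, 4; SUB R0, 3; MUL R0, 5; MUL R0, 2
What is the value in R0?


Register state trace:
  MOV R0, 6  → R0 = 6
  MUL R0, 5  → R0 = 6 * 5 = 30
  MUL R0, 3  → R0 = 30 * 3 = 90
  ADD R0, 4  → R0 = 90 + 4 = 94
  SUB R0, 3  → R0 = 94 - 3 = 91
  MUL R0, 5  → R0 = 91 * 5 = 455
  MUL R0, 2  → R0 = 455 * 2 = 910
Final: R0 = 910

910


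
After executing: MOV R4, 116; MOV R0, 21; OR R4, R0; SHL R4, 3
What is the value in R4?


Register state trace:
  MOV R4, 116  → R4 = 116 (0b01110100)
  MOV R0, 21  → R0 = 21 (0b00010101)
  OR R4, R0  → R4 = 116 OR 21 = 117 (0b01110101)
  SHL R4, 3  → R4 = 117 << 3 = 936
Final: R4 = 936

936


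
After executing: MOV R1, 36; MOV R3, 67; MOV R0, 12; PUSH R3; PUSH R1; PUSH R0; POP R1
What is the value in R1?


Stack trace (top is rightmost):
  MOV R1, 36  → R1 = 36
  MOV R3, 67  → R3 = 67
  MOV R0, 12  → R0 = 12
  PUSH R3  → stack: [67]
  PUSH R1  → stack: [67, 36]
  PUSH R0  → stack: [67, 36, 12]
  POP R1  → R1 = 12, stack: [67, 36]
Final: R1 = 12

12


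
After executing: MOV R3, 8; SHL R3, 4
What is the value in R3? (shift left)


Register state trace:
  MOV R3, 8  → R3 = 8
  SHL R3, 4  → R3 = 8 << 4 = 8 * 2^4 = 128
Final: R3 = 128

128


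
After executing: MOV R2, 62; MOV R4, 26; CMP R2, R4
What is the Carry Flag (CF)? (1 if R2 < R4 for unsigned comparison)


Register state trace:
  MOV R2, 62  → R2 = 62
  MOV R4, 26  → R4 = 26
  CMP R2, R4  → unsigned 62 - 26: no borrow
  62 >= 26, so CF = 0
CF = 0

0


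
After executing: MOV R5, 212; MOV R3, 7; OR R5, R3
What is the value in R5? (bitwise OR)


Register state trace:
  MOV R5, 212  → R5 = 212 (0b11010100)
  MOV R3, 7  → R3 = 7 (0b00000111)
  OR R5, R3   → R5 = 212 OR 7 = 215 (0b11010111)
Final: R5 = 215

215


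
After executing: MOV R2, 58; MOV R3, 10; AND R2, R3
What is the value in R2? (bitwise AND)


Register state trace:
  MOV R2, 58  → R2 = 58 (0b00111010)
  MOV R3, 10  → R3 = 10 (0b00001010)
  AND R2, R3  → R2 = 58 AND 10 = 10 (0b00001010)
Final: R2 = 10

10


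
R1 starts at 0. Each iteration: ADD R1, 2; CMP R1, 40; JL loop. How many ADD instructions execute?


Loop trace (R1 starts at 0, target 40, step 2):
  ADD #1: R1 = 0 + 2 = 2  → 2 < 40, loop
  ADD #2: R1 = 2 + 2 = 4  → 4 < 40, loop
  ADD #3: R1 = 4 + 2 = 6  → 6 < 40, loop
  ADD #4: R1 = 6 + 2 = 8  → 8 < 40, loop
  ADD #5: R1 = 8 + 2 = 10  → 10 < 40, loop
  ADD #6: R1 = 10 + 2 = 12  → 12 < 40, loop
  ADD #7: R1 = 12 + 2 = 14  → 14 < 40, loop
  ADD #8: R1 = 14 + 2 = 16  → 16 < 40, loop
  ADD #9: R1 = 16 + 2 = 18  → 18 < 40, loop
  ADD #10: R1 = 18 + 2 = 20  → 20 < 40, loop
  ADD #11: R1 = 20 + 2 = 22  → 22 < 40, loop
  ADD #12: R1 = 22 + 2 = 24  → 24 < 40, loop
  ADD #13: R1 = 24 + 2 = 26  → 26 < 40, loop
  ADD #14: R1 = 26 + 2 = 28  → 28 < 40, loop
  ADD #15: R1 = 28 + 2 = 30  → 30 < 40, loop
  ADD #16: R1 = 30 + 2 = 32  → 32 < 40, loop
  ADD #17: R1 = 32 + 2 = 34  → 34 < 40, loop
  ADD #18: R1 = 34 + 2 = 36  → 36 < 40, loop
  ADD #19: R1 = 36 + 2 = 38  → 38 < 40, loop
  ADD #20: R1 = 38 + 2 = 40  → 40 >= 40, exit
Total ADD instructions: 20

20


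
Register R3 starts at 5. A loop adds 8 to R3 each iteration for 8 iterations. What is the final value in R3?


Starting value: R3 = 5
  Iter 1: R3 = 5 + 8 = 13
  Iter 2: R3 = 13 + 8 = 21
  Iter 3: R3 = 21 + 8 = 29
  Iter 4: R3 = 29 + 8 = 37
  Iter 5: R3 = 37 + 8 = 45
  Iter 6: R3 = 45 + 8 = 53
  Iter 7: R3 = 53 + 8 = 61
  Iter 8: R3 = 61 + 8 = 69
Final: R3 = 69

69


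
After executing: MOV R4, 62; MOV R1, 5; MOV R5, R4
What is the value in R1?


Register state trace:
  MOV R4, 62  → R4 = 62
  MOV R1, 5  → R1 = 5
  MOV R5, R4  → R5 = 62
Final: R1 = 5

5


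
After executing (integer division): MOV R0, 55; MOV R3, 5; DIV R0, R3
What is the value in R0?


Register state trace:
  MOV R0, 55  → R0 = 55
  MOV R3, 5  → R3 = 5
  DIV R0, R3  → R0 = 55 // 5 = 11
Final: R0 = 11

11


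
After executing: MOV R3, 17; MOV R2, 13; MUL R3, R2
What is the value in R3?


Register state trace:
  MOV R3, 17  → R3 = 17
  MOV R2, 13  → R2 = 13
  MUL R3, R2  → R3 = 17 * 13 = 221
Final: R3 = 221

221


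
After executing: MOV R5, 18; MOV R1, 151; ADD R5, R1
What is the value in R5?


Register state trace:
  MOV R5, 18  → R5 = 18
  MOV R1, 151  → R1 = 151
  ADD R5, R1  → R5 = 18 + 151 = 169
Final: R5 = 169

169


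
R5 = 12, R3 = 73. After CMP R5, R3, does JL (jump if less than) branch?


Trace:
  R5 = 12, R3 = 73
  CMP R5, R3  → compares 12 vs 73
  JL checks: is 12 less than 73?
  12 < 73, so condition is true
Branch taken: Yes

Yes


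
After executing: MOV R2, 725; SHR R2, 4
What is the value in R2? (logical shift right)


Register state trace:
  MOV R2, 725  → R2 = 725
  SHR R2, 4  → R2 = 725 >> 4 = 725 // 2^4 = 45
Final: R2 = 45

45


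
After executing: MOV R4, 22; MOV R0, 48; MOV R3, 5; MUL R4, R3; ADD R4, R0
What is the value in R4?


Register state trace:
  MOV R4, 22  → R4 = 22
  MOV R0, 48  → R0 = 48
  MOV R3, 5  → R3 = 5
  MUL R4, R3  → R4 = 22 * 5 = 110
  ADD R4, R0  → R4 = 110 + 48 = 158
Final: R4 = 158

158


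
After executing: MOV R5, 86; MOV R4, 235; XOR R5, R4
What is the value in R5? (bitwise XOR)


Register state trace:
  MOV R5, 86  → R5 = 86 (0b01010110)
  MOV R4, 235  → R4 = 235 (0b11101011)
  XOR R5, R4  → R5 = 86 XOR 235 = 189 (0b10111101)
Final: R5 = 189

189


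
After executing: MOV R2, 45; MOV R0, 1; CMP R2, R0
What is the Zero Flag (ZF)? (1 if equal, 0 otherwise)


Register state trace:
  MOV R2, 45  → R2 = 45
  MOV R0, 1  → R0 = 1
  CMP R2, R0  → computes 45 - 1 = 44
  Result is nonzero, so values are not equal
ZF = 0

0


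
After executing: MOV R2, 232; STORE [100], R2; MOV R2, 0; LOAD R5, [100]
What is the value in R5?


Register and memory trace:
  MOV R2, 232  → R2 = 232
  STORE [100], R2  → mem[100] = 232
  MOV R2, 0  → R2 = 0
  LOAD R5, [100]  → R5 = mem[100] = 232
Final: R5 = 232

232


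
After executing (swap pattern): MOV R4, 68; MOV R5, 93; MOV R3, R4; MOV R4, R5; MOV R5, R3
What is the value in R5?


Register state trace (swap pattern):
  MOV R4, 68  → R4 = 68
  MOV R5, 93  → R5 = 93
  MOV R3, R4  → R3 = 68  (save R4)
  MOV R4, R5  → R4 = 93  (R4 gets R5's value)
  MOV R5, R3  → R5 = 68  (R5 gets saved value)
Final: R5 = 68

68


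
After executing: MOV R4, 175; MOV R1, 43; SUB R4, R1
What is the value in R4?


Register state trace:
  MOV R4, 175  → R4 = 175
  MOV R1, 43  → R1 = 43
  SUB R4, R1  → R4 = 175 - 43 = 132
Final: R4 = 132

132


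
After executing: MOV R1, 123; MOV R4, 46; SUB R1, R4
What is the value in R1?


Register state trace:
  MOV R1, 123  → R1 = 123
  MOV R4, 46  → R4 = 46
  SUB R1, R4  → R1 = 123 - 46 = 77
Final: R1 = 77

77


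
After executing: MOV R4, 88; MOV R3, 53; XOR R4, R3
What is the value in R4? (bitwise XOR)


Register state trace:
  MOV R4, 88  → R4 = 88 (0b01011000)
  MOV R3, 53  → R3 = 53 (0b00110101)
  XOR R4, R3  → R4 = 88 XOR 53 = 109 (0b01101101)
Final: R4 = 109

109


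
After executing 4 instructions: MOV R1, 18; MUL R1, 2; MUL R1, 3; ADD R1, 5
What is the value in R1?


Register state trace:
  MOV R1, 18  → R1 = 18
  MUL R1, 2  → R1 = 18 * 2 = 36
  MUL R1, 3  → R1 = 36 * 3 = 108
  ADD R1, 5  → R1 = 108 + 5 = 113
Final: R1 = 113

113


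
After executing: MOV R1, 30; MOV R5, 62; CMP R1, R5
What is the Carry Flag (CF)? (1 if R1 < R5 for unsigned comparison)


Register state trace:
  MOV R1, 30  → R1 = 30
  MOV R5, 62  → R5 = 62
  CMP R1, R5  → unsigned 30 - 62: borrow occurs
  30 < 62, so CF = 1
CF = 1

1


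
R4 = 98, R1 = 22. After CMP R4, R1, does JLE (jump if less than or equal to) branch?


Trace:
  R4 = 98, R1 = 22
  CMP R4, R1  → compares 98 vs 22
  JLE checks: is 98 less than or equal to 22?
  98 > 22, so condition is false
Branch taken: No

No


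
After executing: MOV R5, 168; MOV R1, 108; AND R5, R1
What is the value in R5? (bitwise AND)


Register state trace:
  MOV R5, 168  → R5 = 168 (0b10101000)
  MOV R1, 108  → R1 = 108 (0b01101100)
  AND R5, R1  → R5 = 168 AND 108 = 40 (0b00101000)
Final: R5 = 40

40


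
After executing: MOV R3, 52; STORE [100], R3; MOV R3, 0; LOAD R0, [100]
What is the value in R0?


Register and memory trace:
  MOV R3, 52  → R3 = 52
  STORE [100], R3  → mem[100] = 52
  MOV R3, 0  → R3 = 0
  LOAD R0, [100]  → R0 = mem[100] = 52
Final: R0 = 52

52


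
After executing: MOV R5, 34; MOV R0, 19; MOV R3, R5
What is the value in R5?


Register state trace:
  MOV R5, 34  → R5 = 34
  MOV R0, 19  → R0 = 19
  MOV R3, R5  → R3 = 34
Final: R5 = 34

34


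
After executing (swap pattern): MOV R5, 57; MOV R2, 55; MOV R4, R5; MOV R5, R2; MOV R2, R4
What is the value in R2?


Register state trace (swap pattern):
  MOV R5, 57  → R5 = 57
  MOV R2, 55  → R2 = 55
  MOV R4, R5  → R4 = 57  (save R5)
  MOV R5, R2  → R5 = 55  (R5 gets R2's value)
  MOV R2, R4  → R2 = 57  (R2 gets saved value)
Final: R2 = 57

57


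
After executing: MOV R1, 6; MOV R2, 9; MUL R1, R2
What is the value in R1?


Register state trace:
  MOV R1, 6  → R1 = 6
  MOV R2, 9  → R2 = 9
  MUL R1, R2  → R1 = 6 * 9 = 54
Final: R1 = 54

54


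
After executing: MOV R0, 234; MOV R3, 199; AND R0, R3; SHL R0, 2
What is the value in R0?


Register state trace:
  MOV R0, 234  → R0 = 234 (0b11101010)
  MOV R3, 199  → R3 = 199 (0b11000111)
  AND R0, R3  → R0 = 234 AND 199 = 194 (0b11000010)
  SHL R0, 2  → R0 = 194 << 2 = 776
Final: R0 = 776

776


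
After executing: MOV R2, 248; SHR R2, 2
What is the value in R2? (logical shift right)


Register state trace:
  MOV R2, 248  → R2 = 248
  SHR R2, 2  → R2 = 248 >> 2 = 248 // 2^2 = 62
Final: R2 = 62

62


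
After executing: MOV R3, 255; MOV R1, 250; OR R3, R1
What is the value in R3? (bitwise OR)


Register state trace:
  MOV R3, 255  → R3 = 255 (0b11111111)
  MOV R1, 250  → R1 = 250 (0b11111010)
  OR R3, R1   → R3 = 255 OR 250 = 255 (0b11111111)
Final: R3 = 255

255


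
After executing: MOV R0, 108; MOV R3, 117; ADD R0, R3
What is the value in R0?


Register state trace:
  MOV R0, 108  → R0 = 108
  MOV R3, 117  → R3 = 117
  ADD R0, R3  → R0 = 108 + 117 = 225
Final: R0 = 225

225


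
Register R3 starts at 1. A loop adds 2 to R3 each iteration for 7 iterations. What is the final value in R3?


Starting value: R3 = 1
  Iter 1: R3 = 1 + 2 = 3
  Iter 2: R3 = 3 + 2 = 5
  Iter 3: R3 = 5 + 2 = 7
  Iter 4: R3 = 7 + 2 = 9
  Iter 5: R3 = 9 + 2 = 11
  Iter 6: R3 = 11 + 2 = 13
  Iter 7: R3 = 13 + 2 = 15
Final: R3 = 15

15


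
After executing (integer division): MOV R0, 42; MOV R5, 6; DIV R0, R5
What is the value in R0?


Register state trace:
  MOV R0, 42  → R0 = 42
  MOV R5, 6  → R5 = 6
  DIV R0, R5  → R0 = 42 // 6 = 7
Final: R0 = 7

7


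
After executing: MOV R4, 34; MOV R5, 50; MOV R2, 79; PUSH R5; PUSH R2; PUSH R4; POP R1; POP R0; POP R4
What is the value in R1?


Stack trace (top is rightmost):
  MOV R4, 34  → R4 = 34
  MOV R5, 50  → R5 = 50
  MOV R2, 79  → R2 = 79
  PUSH R5  → stack: [50]
  PUSH R2  → stack: [50, 79]
  PUSH R4  → stack: [50, 79, 34]
  POP R1  → R1 = 34, stack: [50, 79]
  POP R0  → R0 = 79, stack: [50]
  POP R4  → R4 = 50, stack: []
Final: R1 = 34

34


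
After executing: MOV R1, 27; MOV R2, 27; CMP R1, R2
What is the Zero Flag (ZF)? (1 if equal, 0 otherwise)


Register state trace:
  MOV R1, 27  → R1 = 27
  MOV R2, 27  → R2 = 27
  CMP R1, R2  → computes 27 - 27 = 0
  Result is zero, so values are equal
ZF = 1

1


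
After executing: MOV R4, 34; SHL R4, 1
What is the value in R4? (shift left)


Register state trace:
  MOV R4, 34  → R4 = 34
  SHL R4, 1  → R4 = 34 << 1 = 34 * 2^1 = 68
Final: R4 = 68

68


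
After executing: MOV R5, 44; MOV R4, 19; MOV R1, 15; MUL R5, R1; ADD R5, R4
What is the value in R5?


Register state trace:
  MOV R5, 44  → R5 = 44
  MOV R4, 19  → R4 = 19
  MOV R1, 15  → R1 = 15
  MUL R5, R1  → R5 = 44 * 15 = 660
  ADD R5, R4  → R5 = 660 + 19 = 679
Final: R5 = 679

679


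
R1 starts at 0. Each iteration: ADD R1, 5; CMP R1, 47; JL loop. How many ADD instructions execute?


Loop trace (R1 starts at 0, target 47, step 5):
  ADD #1: R1 = 0 + 5 = 5  → 5 < 47, loop
  ADD #2: R1 = 5 + 5 = 10  → 10 < 47, loop
  ADD #3: R1 = 10 + 5 = 15  → 15 < 47, loop
  ADD #4: R1 = 15 + 5 = 20  → 20 < 47, loop
  ADD #5: R1 = 20 + 5 = 25  → 25 < 47, loop
  ADD #6: R1 = 25 + 5 = 30  → 30 < 47, loop
  ADD #7: R1 = 30 + 5 = 35  → 35 < 47, loop
  ADD #8: R1 = 35 + 5 = 40  → 40 < 47, loop
  ADD #9: R1 = 40 + 5 = 45  → 45 < 47, loop
  ADD #10: R1 = 45 + 5 = 50  → 50 >= 47, exit
Total ADD instructions: 10

10


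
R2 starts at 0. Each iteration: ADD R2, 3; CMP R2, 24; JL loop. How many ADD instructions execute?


Loop trace (R2 starts at 0, target 24, step 3):
  ADD #1: R2 = 0 + 3 = 3  → 3 < 24, loop
  ADD #2: R2 = 3 + 3 = 6  → 6 < 24, loop
  ADD #3: R2 = 6 + 3 = 9  → 9 < 24, loop
  ADD #4: R2 = 9 + 3 = 12  → 12 < 24, loop
  ADD #5: R2 = 12 + 3 = 15  → 15 < 24, loop
  ADD #6: R2 = 15 + 3 = 18  → 18 < 24, loop
  ADD #7: R2 = 18 + 3 = 21  → 21 < 24, loop
  ADD #8: R2 = 21 + 3 = 24  → 24 >= 24, exit
Total ADD instructions: 8

8


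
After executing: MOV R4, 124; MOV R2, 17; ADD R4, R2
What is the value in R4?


Register state trace:
  MOV R4, 124  → R4 = 124
  MOV R2, 17  → R2 = 17
  ADD R4, R2  → R4 = 124 + 17 = 141
Final: R4 = 141

141


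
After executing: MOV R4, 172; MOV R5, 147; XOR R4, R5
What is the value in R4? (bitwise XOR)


Register state trace:
  MOV R4, 172  → R4 = 172 (0b10101100)
  MOV R5, 147  → R5 = 147 (0b10010011)
  XOR R4, R5  → R4 = 172 XOR 147 = 63 (0b00111111)
Final: R4 = 63

63


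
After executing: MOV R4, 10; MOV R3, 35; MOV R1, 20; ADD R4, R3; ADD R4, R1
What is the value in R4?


Register state trace:
  MOV R4, 10  → R4 = 10
  MOV R3, 35  → R3 = 35
  MOV R1, 20  → R1 = 20
  ADD R4, R3  → R4 = 10 + 35 = 45
  ADD R4, R1  → R4 = 45 + 20 = 65
Final: R4 = 65

65


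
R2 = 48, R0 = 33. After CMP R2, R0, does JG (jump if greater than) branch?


Trace:
  R2 = 48, R0 = 33
  CMP R2, R0  → compares 48 vs 33
  JG checks: is 48 greater than 33?
  48 > 33, so condition is true
Branch taken: Yes

Yes


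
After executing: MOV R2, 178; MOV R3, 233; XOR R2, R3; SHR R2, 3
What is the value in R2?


Register state trace:
  MOV R2, 178  → R2 = 178 (0b10110010)
  MOV R3, 233  → R3 = 233 (0b11101001)
  XOR R2, R3  → R2 = 178 XOR 233 = 91 (0b01011011)
  SHR R2, 3  → R2 = 91 >> 3 = 11
Final: R2 = 11

11


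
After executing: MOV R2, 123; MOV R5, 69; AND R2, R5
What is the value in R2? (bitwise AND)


Register state trace:
  MOV R2, 123  → R2 = 123 (0b01111011)
  MOV R5, 69  → R5 = 69 (0b01000101)
  AND R2, R5  → R2 = 123 AND 69 = 65 (0b01000001)
Final: R2 = 65

65


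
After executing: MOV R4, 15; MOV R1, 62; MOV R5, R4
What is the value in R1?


Register state trace:
  MOV R4, 15  → R4 = 15
  MOV R1, 62  → R1 = 62
  MOV R5, R4  → R5 = 15
Final: R1 = 62

62
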